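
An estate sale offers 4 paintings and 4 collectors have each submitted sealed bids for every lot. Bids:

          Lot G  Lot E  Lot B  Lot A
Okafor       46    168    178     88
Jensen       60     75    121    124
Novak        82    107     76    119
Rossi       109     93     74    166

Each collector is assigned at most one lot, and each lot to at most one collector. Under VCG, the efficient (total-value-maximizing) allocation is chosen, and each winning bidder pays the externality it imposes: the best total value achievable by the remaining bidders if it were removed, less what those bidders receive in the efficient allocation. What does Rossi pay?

Efficient allocation: Okafor→Lot E ($168), Jensen→Lot B ($121), Novak→Lot G ($82), Rossi→Lot A ($166); total welfare W = $537.
Rossi receives Lot A at value $166, so the others get W − 166 = $371.
Without Rossi: best allocation of the remaining 3 bidders over all 4 lots is Okafor→Lot B ($178), Jensen→Lot A ($124), Novak→Lot E ($107), total $409.
VCG payment = (others' best without Rossi) − (others' welfare with Rossi) = 409 − 371 = $38.

Rossi pays $38.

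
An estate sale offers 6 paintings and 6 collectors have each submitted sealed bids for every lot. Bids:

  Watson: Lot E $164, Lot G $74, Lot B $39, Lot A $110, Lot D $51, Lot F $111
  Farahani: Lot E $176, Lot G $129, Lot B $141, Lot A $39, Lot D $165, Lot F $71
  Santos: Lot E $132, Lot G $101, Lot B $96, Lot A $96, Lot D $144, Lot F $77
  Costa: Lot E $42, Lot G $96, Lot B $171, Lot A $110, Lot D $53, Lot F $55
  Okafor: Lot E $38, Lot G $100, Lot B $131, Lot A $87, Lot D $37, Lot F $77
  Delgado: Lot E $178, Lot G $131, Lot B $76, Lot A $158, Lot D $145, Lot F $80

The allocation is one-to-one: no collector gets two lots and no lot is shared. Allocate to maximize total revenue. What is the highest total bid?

This is the linear assignment problem.
Optimal: Watson→Lot F ($111), Farahani→Lot E ($176), Santos→Lot D ($144), Costa→Lot B ($171), Okafor→Lot G ($100), Delgado→Lot A ($158) — total 111+176+144+171+100+158 = $860.
Row-greedy (each collector in turn takes its best remaining lot) gives $768, worse by 92.
Next-best assignment: Watson→Lot E, Farahani→Lot G, Santos→Lot D, Costa→Lot B, Okafor→Lot F, Delgado→Lot A = $843.

Maximum total: $860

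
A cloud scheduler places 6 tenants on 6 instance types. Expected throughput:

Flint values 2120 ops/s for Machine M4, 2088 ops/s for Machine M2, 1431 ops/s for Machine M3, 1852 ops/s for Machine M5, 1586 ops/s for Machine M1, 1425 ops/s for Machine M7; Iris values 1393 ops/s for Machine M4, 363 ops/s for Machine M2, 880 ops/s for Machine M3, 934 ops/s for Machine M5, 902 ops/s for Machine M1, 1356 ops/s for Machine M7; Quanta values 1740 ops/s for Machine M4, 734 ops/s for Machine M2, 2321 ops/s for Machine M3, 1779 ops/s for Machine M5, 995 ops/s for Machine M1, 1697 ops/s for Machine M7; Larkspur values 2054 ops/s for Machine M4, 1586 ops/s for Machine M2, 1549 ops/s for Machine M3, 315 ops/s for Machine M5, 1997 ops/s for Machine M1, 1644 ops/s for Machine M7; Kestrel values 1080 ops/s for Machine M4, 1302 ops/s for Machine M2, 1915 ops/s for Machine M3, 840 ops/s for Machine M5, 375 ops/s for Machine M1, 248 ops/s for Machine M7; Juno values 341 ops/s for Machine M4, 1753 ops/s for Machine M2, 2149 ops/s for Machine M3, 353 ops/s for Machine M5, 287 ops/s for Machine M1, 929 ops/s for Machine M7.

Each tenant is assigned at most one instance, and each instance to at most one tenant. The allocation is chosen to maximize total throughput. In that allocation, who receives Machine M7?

Iris receives Machine M7.

Optimal: Flint→Machine M4 (2120 ops/s), Iris→Machine M7 (1356 ops/s), Quanta→Machine M5 (1779 ops/s), Larkspur→Machine M1 (1997 ops/s), Kestrel→Machine M3 (1915 ops/s), Juno→Machine M2 (1753 ops/s) — total 2120+1356+1779+1997+1915+1753 = 10920 ops/s.
Column-greedy (each instance in turn goes to its best remaining tenant) gives 9373 ops/s, worse by 1547.
Iris's own top instance is Machine M4 (1393 ops/s), but forcing Iris→Machine M4 and reassigning the rest optimally gives only 10607 ops/s — worse by 313.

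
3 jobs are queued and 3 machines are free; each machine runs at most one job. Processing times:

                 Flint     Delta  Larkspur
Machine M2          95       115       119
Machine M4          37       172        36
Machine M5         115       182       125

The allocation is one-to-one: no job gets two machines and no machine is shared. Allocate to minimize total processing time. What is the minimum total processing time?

Min total: 266 min

Optimal: Flint→Machine M5 (115 min), Delta→Machine M2 (115 min), Larkspur→Machine M4 (36 min) — total 115+115+36 = 266 min.
Column-greedy (each machine in turn goes to its cheapest remaining job) gives 313 min, worse by 47.
Every other assignment is strictly worse.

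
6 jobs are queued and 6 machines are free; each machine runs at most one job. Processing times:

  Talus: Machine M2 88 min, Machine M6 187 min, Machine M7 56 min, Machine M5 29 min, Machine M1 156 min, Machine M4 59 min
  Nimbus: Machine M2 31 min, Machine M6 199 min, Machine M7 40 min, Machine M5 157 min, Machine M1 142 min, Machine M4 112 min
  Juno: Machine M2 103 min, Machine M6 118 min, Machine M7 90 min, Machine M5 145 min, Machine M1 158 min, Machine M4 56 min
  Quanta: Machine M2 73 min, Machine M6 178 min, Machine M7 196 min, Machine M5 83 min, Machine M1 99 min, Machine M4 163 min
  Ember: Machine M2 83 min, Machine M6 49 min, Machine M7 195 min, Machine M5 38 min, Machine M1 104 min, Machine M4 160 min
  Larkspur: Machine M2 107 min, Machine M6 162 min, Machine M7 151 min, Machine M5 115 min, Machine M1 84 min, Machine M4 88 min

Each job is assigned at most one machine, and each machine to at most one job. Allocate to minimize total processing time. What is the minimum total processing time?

Optimal: Talus→Machine M5 (29 min), Nimbus→Machine M7 (40 min), Juno→Machine M4 (56 min), Quanta→Machine M2 (73 min), Ember→Machine M6 (49 min), Larkspur→Machine M1 (84 min) — total 29+40+56+73+49+84 = 331 min.
Next-best assignment: Talus→Machine M7, Nimbus→Machine M2, Juno→Machine M4, Quanta→Machine M5, Ember→Machine M6, Larkspur→Machine M1 = 359 min.
Checked against all permutations: 331 min is optimal.

Minimum total: 331 min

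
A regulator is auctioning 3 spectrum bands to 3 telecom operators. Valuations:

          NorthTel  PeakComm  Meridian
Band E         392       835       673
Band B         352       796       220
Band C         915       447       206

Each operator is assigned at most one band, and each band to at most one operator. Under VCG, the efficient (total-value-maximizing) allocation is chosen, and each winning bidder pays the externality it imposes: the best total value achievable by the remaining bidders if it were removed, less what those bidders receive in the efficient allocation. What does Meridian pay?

Meridian pays $39M.

Efficient allocation: NorthTel→Band C ($915M), PeakComm→Band B ($796M), Meridian→Band E ($673M); total welfare W = $2384M.
Meridian receives Band E at value $673M, so the others get W − 673 = $1711M.
Without Meridian: best allocation of the remaining 2 bidders over all 3 bands is NorthTel→Band C ($915M), PeakComm→Band E ($835M), total $1750M.
VCG payment = (others' best without Meridian) − (others' welfare with Meridian) = 1750 − 1711 = $39M.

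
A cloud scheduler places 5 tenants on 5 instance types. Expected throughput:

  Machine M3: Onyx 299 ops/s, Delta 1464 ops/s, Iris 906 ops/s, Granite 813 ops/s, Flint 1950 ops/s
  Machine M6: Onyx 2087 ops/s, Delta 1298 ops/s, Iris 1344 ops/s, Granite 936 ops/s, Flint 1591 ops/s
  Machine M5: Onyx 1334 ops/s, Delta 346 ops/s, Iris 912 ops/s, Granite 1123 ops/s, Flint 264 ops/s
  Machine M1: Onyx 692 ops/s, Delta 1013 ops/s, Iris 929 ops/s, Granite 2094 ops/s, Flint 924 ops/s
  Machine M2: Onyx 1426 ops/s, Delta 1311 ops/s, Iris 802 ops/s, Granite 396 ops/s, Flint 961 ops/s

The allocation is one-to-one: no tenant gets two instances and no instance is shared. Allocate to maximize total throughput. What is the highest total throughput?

Optimal: Onyx→Machine M6 (2087 ops/s), Delta→Machine M2 (1311 ops/s), Iris→Machine M5 (912 ops/s), Granite→Machine M1 (2094 ops/s), Flint→Machine M3 (1950 ops/s) — total 2087+1311+912+2094+1950 = 8354 ops/s.
Column-greedy (each instance in turn goes to its best remaining tenant) gives 6975 ops/s, worse by 1379.
Next-best assignment: Onyx→Machine M5, Delta→Machine M2, Iris→Machine M6, Granite→Machine M1, Flint→Machine M3 = 8033 ops/s.

Maximum total: 8354 ops/s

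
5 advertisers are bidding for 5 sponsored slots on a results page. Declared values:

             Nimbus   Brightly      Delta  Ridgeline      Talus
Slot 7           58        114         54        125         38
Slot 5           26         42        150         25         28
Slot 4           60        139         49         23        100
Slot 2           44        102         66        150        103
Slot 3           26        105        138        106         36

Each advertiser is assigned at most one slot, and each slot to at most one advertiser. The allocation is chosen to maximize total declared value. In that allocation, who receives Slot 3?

Optimal: Nimbus→Slot 7 ($58), Brightly→Slot 3 ($105), Delta→Slot 5 ($150), Ridgeline→Slot 2 ($150), Talus→Slot 4 ($100) — total 58+105+150+150+100 = $563.
Row-greedy (each advertiser in turn takes its best remaining slot) gives $510, worse by 53.
Next-best assignment: Nimbus→Slot 7, Brightly→Slot 4, Delta→Slot 5, Ridgeline→Slot 3, Talus→Slot 2 = $556.
Swapping Nimbus↔Brightly (Nimbus→Slot 3 $26, Brightly→Slot 7 $114) loses 23.
Every other assignment is strictly worse.
Brightly's own top slot is Slot 4 ($139), but forcing Brightly→Slot 4 and reassigning the rest optimally gives only $556 — worse by 7.

Brightly receives Slot 3.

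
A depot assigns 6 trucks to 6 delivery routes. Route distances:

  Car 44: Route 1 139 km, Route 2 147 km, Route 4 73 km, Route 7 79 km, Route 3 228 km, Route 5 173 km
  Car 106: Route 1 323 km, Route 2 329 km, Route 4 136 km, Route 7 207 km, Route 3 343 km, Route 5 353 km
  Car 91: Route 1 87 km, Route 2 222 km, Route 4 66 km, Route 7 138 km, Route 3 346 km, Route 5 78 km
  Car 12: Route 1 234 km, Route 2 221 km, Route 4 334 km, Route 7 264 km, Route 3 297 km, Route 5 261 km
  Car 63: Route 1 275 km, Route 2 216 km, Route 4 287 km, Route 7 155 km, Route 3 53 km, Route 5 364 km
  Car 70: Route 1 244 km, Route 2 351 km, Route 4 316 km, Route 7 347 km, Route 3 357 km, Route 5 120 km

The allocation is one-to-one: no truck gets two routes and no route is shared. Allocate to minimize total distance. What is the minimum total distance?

Optimal: Car 44→Route 7 (79 km), Car 106→Route 4 (136 km), Car 91→Route 1 (87 km), Car 12→Route 2 (221 km), Car 63→Route 3 (53 km), Car 70→Route 5 (120 km) — total 79+136+87+221+53+120 = 696 km.
Row-greedy (each truck in turn takes its cheapest remaining route) gives 876 km, worse by 180.
Checked against all permutations: 696 km is optimal.

Minimum total: 696 km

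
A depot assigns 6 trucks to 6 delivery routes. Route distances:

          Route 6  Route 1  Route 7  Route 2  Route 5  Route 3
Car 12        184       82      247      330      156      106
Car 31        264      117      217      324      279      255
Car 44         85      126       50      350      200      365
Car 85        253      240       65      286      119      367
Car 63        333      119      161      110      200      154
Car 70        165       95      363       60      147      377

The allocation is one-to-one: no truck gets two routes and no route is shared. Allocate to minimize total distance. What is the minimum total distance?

Min total: 630 km

Optimal: Car 12→Route 3 (106 km), Car 31→Route 1 (117 km), Car 44→Route 6 (85 km), Car 85→Route 7 (65 km), Car 63→Route 2 (110 km), Car 70→Route 5 (147 km) — total 106+117+85+65+110+147 = 630 km.
Next-best assignment: Car 12→Route 3, Car 31→Route 1, Car 44→Route 6, Car 85→Route 7, Car 63→Route 5, Car 70→Route 2 = 633 km.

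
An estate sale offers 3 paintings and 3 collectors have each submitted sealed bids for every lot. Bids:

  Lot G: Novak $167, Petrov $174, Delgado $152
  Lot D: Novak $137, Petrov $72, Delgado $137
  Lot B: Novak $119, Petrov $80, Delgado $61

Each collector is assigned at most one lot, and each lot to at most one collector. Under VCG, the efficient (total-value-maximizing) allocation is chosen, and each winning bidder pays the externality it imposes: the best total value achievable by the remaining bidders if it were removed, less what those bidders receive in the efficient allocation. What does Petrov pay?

Petrov pays $48.

Efficient allocation: Novak→Lot B ($119), Petrov→Lot G ($174), Delgado→Lot D ($137); total welfare W = $430.
Petrov receives Lot G at value $174, so the others get W − 174 = $256.
Without Petrov: best allocation of the remaining 2 bidders over all 3 lots is Novak→Lot G ($167), Delgado→Lot D ($137), total $304.
VCG payment = (others' best without Petrov) − (others' welfare with Petrov) = 304 − 256 = $48.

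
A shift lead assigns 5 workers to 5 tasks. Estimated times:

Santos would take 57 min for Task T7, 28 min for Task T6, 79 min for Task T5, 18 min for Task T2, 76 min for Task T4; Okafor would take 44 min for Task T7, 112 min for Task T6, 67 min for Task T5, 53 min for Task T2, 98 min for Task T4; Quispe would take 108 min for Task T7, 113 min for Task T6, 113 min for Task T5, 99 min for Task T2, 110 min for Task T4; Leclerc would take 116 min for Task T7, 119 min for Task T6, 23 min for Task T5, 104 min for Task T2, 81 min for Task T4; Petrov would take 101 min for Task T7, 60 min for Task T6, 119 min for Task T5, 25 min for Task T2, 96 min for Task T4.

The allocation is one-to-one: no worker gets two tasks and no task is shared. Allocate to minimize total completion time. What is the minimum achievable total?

Min total: 230 min

Optimal: Santos→Task T6 (28 min), Okafor→Task T7 (44 min), Quispe→Task T4 (110 min), Leclerc→Task T5 (23 min), Petrov→Task T2 (25 min) — total 28+44+110+23+25 = 230 min.
Row-greedy (each worker in turn takes its cheapest remaining task) gives 255 min, worse by 25.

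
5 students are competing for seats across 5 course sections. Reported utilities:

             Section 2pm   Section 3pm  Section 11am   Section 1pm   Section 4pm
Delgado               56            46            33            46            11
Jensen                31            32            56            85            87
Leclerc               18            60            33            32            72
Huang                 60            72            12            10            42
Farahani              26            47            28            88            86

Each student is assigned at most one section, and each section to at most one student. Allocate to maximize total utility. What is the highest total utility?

Maximum total: 344 points

This is a one-to-one assignment (maximum-weight bipartite matching).
Optimal: Delgado→Section 2pm (56 points), Jensen→Section 11am (56 points), Leclerc→Section 4pm (72 points), Huang→Section 3pm (72 points), Farahani→Section 1pm (88 points) — total 56+56+72+72+88 = 344 points.
Next-best assignment: Delgado→Section 2pm, Jensen→Section 4pm, Leclerc→Section 11am, Huang→Section 3pm, Farahani→Section 1pm = 336 points.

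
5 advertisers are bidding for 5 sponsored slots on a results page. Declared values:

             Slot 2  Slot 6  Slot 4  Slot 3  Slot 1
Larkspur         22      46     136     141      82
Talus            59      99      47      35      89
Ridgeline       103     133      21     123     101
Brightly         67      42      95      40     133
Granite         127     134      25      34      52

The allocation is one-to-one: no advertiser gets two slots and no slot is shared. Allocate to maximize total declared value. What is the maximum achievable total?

Optimal: Larkspur→Slot 4 ($136), Talus→Slot 6 ($99), Ridgeline→Slot 3 ($123), Brightly→Slot 1 ($133), Granite→Slot 2 ($127) — total 136+99+123+133+127 = $618.
Column-greedy (each slot in turn goes to its best remaining advertiser) gives $525, worse by 93.
Swapping Talus↔Larkspur (Talus→Slot 4 $47, Larkspur→Slot 6 $46) loses 142.
Checked against all permutations: $618 is optimal.

Max total: $618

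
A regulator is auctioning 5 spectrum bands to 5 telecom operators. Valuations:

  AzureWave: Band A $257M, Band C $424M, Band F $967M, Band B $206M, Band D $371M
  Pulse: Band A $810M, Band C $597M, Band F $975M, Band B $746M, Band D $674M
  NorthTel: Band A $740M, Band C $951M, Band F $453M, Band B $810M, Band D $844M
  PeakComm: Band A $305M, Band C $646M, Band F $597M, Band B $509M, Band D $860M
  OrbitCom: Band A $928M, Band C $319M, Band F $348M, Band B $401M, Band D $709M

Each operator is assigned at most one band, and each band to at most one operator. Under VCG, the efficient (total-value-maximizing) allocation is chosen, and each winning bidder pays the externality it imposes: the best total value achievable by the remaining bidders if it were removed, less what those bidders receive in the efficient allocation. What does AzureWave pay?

AzureWave pays $229M.

Efficient allocation: AzureWave→Band F ($967M), Pulse→Band B ($746M), NorthTel→Band C ($951M), PeakComm→Band D ($860M), OrbitCom→Band A ($928M); total welfare W = $4452M.
AzureWave receives Band F at value $967M, so the others get W − 967 = $3485M.
Without AzureWave: best allocation of the remaining 4 bidders over all 5 bands is Pulse→Band F ($975M), NorthTel→Band C ($951M), PeakComm→Band D ($860M), OrbitCom→Band A ($928M), total $3714M.
VCG payment = (others' best without AzureWave) − (others' welfare with AzureWave) = 3714 − 3485 = $229M.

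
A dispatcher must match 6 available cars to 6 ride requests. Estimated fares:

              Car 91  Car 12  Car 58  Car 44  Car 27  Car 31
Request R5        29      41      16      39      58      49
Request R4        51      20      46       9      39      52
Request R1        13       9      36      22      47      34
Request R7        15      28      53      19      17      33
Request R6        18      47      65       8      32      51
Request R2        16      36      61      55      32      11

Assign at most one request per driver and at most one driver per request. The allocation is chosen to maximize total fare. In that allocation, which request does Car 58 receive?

Car 58 receives Request R7.

This is a one-to-one assignment (maximum-weight bipartite matching).
Optimal: Car 91→Request R4 ($51), Car 12→Request R6 ($47), Car 58→Request R7 ($53), Car 44→Request R2 ($55), Car 27→Request R1 ($47), Car 31→Request R5 ($49) — total 51+47+53+55+47+49 = $302.
Max-entry greedy (repeatedly take the single best remaining cell) gives $271, worse by 31.
Swapping Car 58↔Car 27 (Car 58→Request R1 $36, Car 27→Request R7 $17) loses 47.
No other one-to-one assignment exceeds $302.
Car 58's own top request is Request R6 ($65), but forcing Car 58→Request R6 and reassigning the rest optimally gives only $295 — worse by 7.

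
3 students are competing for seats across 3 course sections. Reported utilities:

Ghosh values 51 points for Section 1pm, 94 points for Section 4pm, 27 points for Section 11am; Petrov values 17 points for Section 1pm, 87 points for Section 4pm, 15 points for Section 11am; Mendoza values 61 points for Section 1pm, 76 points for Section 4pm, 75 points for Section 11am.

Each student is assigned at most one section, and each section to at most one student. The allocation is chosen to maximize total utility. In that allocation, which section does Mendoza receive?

Mendoza receives Section 11am.

Optimal: Ghosh→Section 1pm (51 points), Petrov→Section 4pm (87 points), Mendoza→Section 11am (75 points) — total 51+87+75 = 213 points.
Max-entry greedy (repeatedly take the single best remaining cell) gives 186 points, worse by 27.
No other one-to-one assignment exceeds 213 points.
Mendoza's own top section is Section 4pm (76 points), but forcing Mendoza→Section 4pm and reassigning the rest optimally gives only 142 points — worse by 71.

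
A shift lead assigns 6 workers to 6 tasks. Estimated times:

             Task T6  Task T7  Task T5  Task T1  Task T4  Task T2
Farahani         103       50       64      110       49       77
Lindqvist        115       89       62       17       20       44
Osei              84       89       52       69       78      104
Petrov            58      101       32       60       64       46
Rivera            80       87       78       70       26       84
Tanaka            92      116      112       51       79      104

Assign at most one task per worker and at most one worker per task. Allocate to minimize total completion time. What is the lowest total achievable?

Treat this as an assignment problem: match each worker to one task.
Optimal: Farahani→Task T7 (50 min), Lindqvist→Task T2 (44 min), Osei→Task T5 (52 min), Petrov→Task T6 (58 min), Rivera→Task T4 (26 min), Tanaka→Task T1 (51 min) — total 50+44+52+58+26+51 = 281 min.

Minimum total: 281 min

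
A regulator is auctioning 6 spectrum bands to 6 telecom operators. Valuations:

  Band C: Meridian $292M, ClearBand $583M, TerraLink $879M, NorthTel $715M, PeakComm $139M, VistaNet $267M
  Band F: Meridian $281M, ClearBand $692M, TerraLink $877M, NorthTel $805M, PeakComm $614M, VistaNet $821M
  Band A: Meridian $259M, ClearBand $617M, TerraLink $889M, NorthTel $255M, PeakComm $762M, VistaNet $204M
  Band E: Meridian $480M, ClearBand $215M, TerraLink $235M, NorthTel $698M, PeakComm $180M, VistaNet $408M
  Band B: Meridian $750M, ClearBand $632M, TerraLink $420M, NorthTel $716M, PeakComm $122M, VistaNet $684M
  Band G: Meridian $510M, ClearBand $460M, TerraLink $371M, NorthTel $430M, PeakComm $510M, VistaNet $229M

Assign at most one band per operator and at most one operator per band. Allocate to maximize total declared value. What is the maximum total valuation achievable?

Optimal: Meridian→Band B ($750M), ClearBand→Band G ($460M), TerraLink→Band C ($879M), NorthTel→Band E ($698M), PeakComm→Band A ($762M), VistaNet→Band F ($821M) — total 750+460+879+698+762+821 = $4370M.
Row-greedy (each operator in turn takes its best remaining band) gives $3964M, worse by 406.
Every other assignment is strictly worse.

Max total: $4370M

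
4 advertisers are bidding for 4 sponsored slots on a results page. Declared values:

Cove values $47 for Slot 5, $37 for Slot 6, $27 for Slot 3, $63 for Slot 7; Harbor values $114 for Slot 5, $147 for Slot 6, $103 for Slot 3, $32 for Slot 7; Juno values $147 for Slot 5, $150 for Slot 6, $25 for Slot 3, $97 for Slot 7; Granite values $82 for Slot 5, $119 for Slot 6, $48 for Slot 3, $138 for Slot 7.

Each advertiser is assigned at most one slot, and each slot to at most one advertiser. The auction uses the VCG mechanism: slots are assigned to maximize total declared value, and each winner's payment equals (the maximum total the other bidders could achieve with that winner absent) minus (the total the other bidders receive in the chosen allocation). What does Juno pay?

Juno pays $20.

Efficient allocation: Cove→Slot 3 ($27), Harbor→Slot 6 ($147), Juno→Slot 5 ($147), Granite→Slot 7 ($138); total welfare W = $459.
Juno receives Slot 5 at value $147, so the others get W − 147 = $312.
Without Juno: best allocation of the remaining 3 bidders over all 4 slots is Cove→Slot 5 ($47), Harbor→Slot 6 ($147), Granite→Slot 7 ($138), total $332.
VCG payment = (others' best without Juno) − (others' welfare with Juno) = 332 − 312 = $20.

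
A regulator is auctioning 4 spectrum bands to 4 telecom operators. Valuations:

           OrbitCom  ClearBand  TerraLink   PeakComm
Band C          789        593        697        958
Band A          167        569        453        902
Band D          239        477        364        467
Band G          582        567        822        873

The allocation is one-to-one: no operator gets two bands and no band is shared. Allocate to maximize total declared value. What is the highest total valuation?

Maximum total: $2990M

Optimal: OrbitCom→Band C ($789M), ClearBand→Band D ($477M), TerraLink→Band G ($822M), PeakComm→Band A ($902M) — total 789+477+822+902 = $2990M.
Column-greedy (each band in turn goes to its best remaining operator) gives $2473M, worse by 517.
Next-best assignment: OrbitCom→Band G, ClearBand→Band D, TerraLink→Band C, PeakComm→Band A = $2658M.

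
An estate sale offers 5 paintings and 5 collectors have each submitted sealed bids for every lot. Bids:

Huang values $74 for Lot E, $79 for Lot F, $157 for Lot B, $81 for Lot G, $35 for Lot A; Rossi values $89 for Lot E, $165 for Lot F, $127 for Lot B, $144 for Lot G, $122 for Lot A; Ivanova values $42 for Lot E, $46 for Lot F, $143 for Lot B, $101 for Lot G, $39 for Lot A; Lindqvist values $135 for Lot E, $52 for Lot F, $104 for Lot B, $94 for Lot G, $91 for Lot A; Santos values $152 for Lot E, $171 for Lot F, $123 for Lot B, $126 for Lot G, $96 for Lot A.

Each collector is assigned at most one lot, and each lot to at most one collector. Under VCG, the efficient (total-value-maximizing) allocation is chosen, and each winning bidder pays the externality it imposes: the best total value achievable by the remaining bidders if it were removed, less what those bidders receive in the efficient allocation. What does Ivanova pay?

Efficient allocation: Huang→Lot B ($157), Rossi→Lot A ($122), Ivanova→Lot G ($101), Lindqvist→Lot E ($135), Santos→Lot F ($171); total welfare W = $686.
Ivanova receives Lot G at value $101, so the others get W − 101 = $585.
Without Ivanova: best allocation of the remaining 4 bidders over all 5 lots is Huang→Lot B ($157), Rossi→Lot G ($144), Lindqvist→Lot E ($135), Santos→Lot F ($171), total $607.
VCG payment = (others' best without Ivanova) − (others' welfare with Ivanova) = 607 − 585 = $22.

Ivanova pays $22.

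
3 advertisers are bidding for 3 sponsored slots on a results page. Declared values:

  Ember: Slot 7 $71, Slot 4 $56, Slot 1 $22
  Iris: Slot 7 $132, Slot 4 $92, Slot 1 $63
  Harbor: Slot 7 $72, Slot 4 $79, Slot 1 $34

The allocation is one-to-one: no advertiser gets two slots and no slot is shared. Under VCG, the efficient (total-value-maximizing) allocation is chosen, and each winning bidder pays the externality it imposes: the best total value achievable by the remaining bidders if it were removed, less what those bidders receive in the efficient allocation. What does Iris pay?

Iris pays $49.

Efficient allocation: Ember→Slot 1 ($22), Iris→Slot 7 ($132), Harbor→Slot 4 ($79); total welfare W = $233.
Iris receives Slot 7 at value $132, so the others get W − 132 = $101.
Without Iris: best allocation of the remaining 2 bidders over all 3 slots is Ember→Slot 7 ($71), Harbor→Slot 4 ($79), total $150.
VCG payment = (others' best without Iris) − (others' welfare with Iris) = 150 − 101 = $49.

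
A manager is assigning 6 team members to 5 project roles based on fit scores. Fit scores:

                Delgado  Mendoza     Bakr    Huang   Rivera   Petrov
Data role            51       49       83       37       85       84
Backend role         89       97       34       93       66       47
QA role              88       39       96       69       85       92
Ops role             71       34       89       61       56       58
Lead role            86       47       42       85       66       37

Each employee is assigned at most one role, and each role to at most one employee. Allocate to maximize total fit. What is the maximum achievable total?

Max total: 449 pts

Optimal: Rivera→Data role (85 pts), Mendoza→Backend role (97 pts), Petrov→QA role (92 pts), Bakr→Ops role (89 pts), Delgado→Lead role (86 pts) — total 85+97+92+89+86 = 449 pts.
Row-greedy (each employee in turn takes its best remaining role) gives 375 pts, worse by 74.
Next-best assignment: Rivera→Data role, Mendoza→Backend role, Petrov→QA role, Bakr→Ops role, Huang→Lead role = 448 pts.
Swapping Petrov↔Bakr (Petrov→Ops role 58 pts, Bakr→QA role 96 pts) loses 27.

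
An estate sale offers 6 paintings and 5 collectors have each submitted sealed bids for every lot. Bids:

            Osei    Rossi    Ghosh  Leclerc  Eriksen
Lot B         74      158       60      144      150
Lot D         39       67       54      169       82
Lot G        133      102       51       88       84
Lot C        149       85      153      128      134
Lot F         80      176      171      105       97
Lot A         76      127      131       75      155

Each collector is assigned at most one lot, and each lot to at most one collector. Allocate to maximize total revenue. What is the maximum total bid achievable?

Treat this as an assignment problem: match each collector to one lot.
Optimal: Osei→Lot C ($149), Rossi→Lot B ($158), Ghosh→Lot F ($171), Leclerc→Lot D ($169), Eriksen→Lot A ($155) — total 149+158+171+169+155 = $802.
Max-entry greedy (repeatedly take the single best remaining cell) gives $786, worse by 16.
Swapping Rossi↔Ghosh (Rossi→Lot F $176, Ghosh→Lot B $60) loses 93.
No other one-to-one assignment exceeds $802.

Maximum total: $802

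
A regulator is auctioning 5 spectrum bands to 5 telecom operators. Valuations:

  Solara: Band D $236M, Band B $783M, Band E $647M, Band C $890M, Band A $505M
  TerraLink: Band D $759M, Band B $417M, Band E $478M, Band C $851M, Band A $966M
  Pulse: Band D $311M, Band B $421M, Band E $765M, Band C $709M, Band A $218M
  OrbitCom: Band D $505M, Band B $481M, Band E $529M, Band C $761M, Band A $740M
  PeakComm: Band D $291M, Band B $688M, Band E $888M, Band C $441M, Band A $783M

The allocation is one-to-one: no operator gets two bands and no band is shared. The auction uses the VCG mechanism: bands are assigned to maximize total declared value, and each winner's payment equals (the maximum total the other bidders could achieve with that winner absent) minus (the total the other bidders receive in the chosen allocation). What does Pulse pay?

Pulse pays $228M.

Efficient allocation: Solara→Band B ($783M), TerraLink→Band D ($759M), Pulse→Band C ($709M), OrbitCom→Band A ($740M), PeakComm→Band E ($888M); total welfare W = $3879M.
Pulse receives Band C at value $709M, so the others get W − 709 = $3170M.
Without Pulse: best allocation of the remaining 4 bidders over all 5 bands is Solara→Band B ($783M), TerraLink→Band A ($966M), OrbitCom→Band C ($761M), PeakComm→Band E ($888M), total $3398M.
VCG payment = (others' best without Pulse) − (others' welfare with Pulse) = 3398 − 3170 = $228M.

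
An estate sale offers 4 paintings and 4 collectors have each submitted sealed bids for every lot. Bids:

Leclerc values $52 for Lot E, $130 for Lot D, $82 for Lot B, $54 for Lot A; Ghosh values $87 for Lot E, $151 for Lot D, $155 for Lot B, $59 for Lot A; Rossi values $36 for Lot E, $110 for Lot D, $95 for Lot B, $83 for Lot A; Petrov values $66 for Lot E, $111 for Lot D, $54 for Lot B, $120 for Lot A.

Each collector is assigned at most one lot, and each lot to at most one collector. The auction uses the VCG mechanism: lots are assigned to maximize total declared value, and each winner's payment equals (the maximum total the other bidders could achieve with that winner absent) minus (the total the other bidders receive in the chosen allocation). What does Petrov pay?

Efficient allocation: Leclerc→Lot D ($130), Ghosh→Lot B ($155), Rossi→Lot E ($36), Petrov→Lot A ($120); total welfare W = $441.
Petrov receives Lot A at value $120, so the others get W − 120 = $321.
Without Petrov: best allocation of the remaining 3 bidders over all 4 lots is Leclerc→Lot D ($130), Ghosh→Lot B ($155), Rossi→Lot A ($83), total $368.
VCG payment = (others' best without Petrov) − (others' welfare with Petrov) = 368 − 321 = $47.

Petrov pays $47.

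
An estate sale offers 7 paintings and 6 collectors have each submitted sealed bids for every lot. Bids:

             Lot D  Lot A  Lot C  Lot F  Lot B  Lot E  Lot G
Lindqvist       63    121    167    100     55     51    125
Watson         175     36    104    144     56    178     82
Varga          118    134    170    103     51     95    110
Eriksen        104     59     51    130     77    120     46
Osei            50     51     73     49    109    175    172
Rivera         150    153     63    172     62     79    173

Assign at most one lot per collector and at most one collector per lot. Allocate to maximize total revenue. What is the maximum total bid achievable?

Maximum total: $954

Optimal: Lindqvist→Lot C ($167), Watson→Lot D ($175), Varga→Lot A ($134), Eriksen→Lot F ($130), Osei→Lot E ($175), Rivera→Lot G ($173) — total 167+175+134+130+175+173 = $954.
Column-greedy (each lot in turn goes to its best remaining collector) gives $788, worse by 166.
Swapping Osei↔Watson (Osei→Lot D $50, Watson→Lot E $178) loses 122.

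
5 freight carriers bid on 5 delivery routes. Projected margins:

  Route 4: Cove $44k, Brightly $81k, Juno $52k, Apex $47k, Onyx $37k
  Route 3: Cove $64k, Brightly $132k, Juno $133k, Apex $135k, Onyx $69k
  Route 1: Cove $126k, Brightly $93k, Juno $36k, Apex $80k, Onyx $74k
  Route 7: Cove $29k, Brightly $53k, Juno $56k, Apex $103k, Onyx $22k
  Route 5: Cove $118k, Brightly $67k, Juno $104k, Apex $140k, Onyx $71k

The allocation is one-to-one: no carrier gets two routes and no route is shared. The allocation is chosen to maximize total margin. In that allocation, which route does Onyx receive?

This is a one-to-one assignment (maximum-weight bipartite matching).
Optimal: Cove→Route 1 ($126k), Brightly→Route 4 ($81k), Juno→Route 3 ($133k), Apex→Route 7 ($103k), Onyx→Route 5 ($71k) — total 126+81+133+103+71 = $514k.
Row-greedy (each carrier in turn takes its best remaining route) gives $502k, worse by 12.
Onyx's own top route is Route 1 ($74k), but forcing Onyx→Route 1 and reassigning the rest optimally gives only $509k — worse by 5.

Onyx receives Route 5.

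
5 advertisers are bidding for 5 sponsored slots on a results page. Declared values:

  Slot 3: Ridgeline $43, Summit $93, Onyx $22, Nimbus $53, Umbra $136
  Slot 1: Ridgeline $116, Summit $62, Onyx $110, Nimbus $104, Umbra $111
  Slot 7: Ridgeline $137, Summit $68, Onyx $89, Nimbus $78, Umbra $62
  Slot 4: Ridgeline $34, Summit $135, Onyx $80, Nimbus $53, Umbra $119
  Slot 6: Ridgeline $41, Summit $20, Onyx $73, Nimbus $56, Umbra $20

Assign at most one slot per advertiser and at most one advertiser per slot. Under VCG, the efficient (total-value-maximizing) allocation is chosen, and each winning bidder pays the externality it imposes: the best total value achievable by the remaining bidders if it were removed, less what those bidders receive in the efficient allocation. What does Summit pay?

Efficient allocation: Ridgeline→Slot 7 ($137), Summit→Slot 4 ($135), Onyx→Slot 6 ($73), Nimbus→Slot 1 ($104), Umbra→Slot 3 ($136); total welfare W = $585.
Summit receives Slot 4 at value $135, so the others get W − 135 = $450.
Without Summit: best allocation of the remaining 4 bidders over all 5 slots is Ridgeline→Slot 7 ($137), Onyx→Slot 4 ($80), Nimbus→Slot 1 ($104), Umbra→Slot 3 ($136), total $457.
VCG payment = (others' best without Summit) − (others' welfare with Summit) = 457 − 450 = $7.

Summit pays $7.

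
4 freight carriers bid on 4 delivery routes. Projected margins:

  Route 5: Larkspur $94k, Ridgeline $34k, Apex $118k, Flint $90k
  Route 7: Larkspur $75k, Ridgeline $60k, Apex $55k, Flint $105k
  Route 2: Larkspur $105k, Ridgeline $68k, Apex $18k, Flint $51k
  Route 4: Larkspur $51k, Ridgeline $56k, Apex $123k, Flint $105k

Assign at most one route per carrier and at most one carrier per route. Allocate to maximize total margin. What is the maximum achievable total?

Max total: $390k

Optimal: Larkspur→Route 5 ($94k), Ridgeline→Route 2 ($68k), Apex→Route 4 ($123k), Flint→Route 7 ($105k) — total 94+68+123+105 = $390k.
Column-greedy (each route in turn goes to its best remaining carrier) gives $384k, worse by 6.
Next-best assignment: Larkspur→Route 2, Ridgeline→Route 7, Apex→Route 5, Flint→Route 4 = $388k.
Swapping Larkspur↔Ridgeline (Larkspur→Route 2 $105k, Ridgeline→Route 5 $34k) loses 23.
Checked against all permutations: $390k is optimal.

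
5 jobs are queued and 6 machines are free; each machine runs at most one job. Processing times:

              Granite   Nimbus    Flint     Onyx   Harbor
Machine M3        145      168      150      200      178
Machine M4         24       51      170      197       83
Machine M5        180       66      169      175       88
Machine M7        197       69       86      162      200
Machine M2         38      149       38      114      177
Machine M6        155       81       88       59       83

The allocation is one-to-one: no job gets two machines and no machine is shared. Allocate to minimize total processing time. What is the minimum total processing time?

Optimal: Granite→Machine M4 (24 min), Nimbus→Machine M7 (69 min), Flint→Machine M2 (38 min), Onyx→Machine M6 (59 min), Harbor→Machine M5 (88 min) — total 24+69+38+59+88 = 278 min.
Column-greedy (each machine in turn goes to its cheapest remaining job) gives 484 min, worse by 206.
Next-best assignment: Granite→Machine M2, Nimbus→Machine M4, Flint→Machine M7, Onyx→Machine M6, Harbor→Machine M5 = 322 min.
Swapping Nimbus↔Granite (Nimbus→Machine M4 51 min, Granite→Machine M7 197 min) adds 155.
Every other assignment is strictly worse.

Minimum total: 278 min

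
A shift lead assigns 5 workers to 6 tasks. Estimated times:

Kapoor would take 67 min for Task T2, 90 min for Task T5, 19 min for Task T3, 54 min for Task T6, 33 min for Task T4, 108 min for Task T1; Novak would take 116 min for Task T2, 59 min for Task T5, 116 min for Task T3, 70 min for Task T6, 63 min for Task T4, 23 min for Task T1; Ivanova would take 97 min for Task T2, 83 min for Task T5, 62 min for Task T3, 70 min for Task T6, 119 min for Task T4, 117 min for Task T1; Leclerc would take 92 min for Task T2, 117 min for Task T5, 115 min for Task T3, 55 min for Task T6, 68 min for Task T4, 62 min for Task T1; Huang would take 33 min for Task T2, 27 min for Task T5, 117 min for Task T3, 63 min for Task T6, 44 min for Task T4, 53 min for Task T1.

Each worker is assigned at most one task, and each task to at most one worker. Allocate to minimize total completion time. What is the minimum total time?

Optimal: Kapoor→Task T4 (33 min), Novak→Task T1 (23 min), Ivanova→Task T3 (62 min), Leclerc→Task T6 (55 min), Huang→Task T5 (27 min) — total 33+23+62+55+27 = 200 min.
Column-greedy (each task in turn goes to its cheapest remaining worker) gives 285 min, worse by 85.
No other one-to-one assignment undercuts 200 min.

Minimum total: 200 min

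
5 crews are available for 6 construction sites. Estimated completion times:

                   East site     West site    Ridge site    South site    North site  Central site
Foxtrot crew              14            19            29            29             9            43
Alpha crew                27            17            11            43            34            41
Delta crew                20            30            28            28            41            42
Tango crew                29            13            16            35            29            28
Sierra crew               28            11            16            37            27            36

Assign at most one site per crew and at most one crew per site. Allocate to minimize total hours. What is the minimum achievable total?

Min total: 79 hours

This is the linear assignment problem.
Optimal: Foxtrot crew→North site (9 hours), Alpha crew→Ridge site (11 hours), Delta crew→East site (20 hours), Tango crew→Central site (28 hours), Sierra crew→West site (11 hours) — total 9+11+20+28+11 = 79 hours.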